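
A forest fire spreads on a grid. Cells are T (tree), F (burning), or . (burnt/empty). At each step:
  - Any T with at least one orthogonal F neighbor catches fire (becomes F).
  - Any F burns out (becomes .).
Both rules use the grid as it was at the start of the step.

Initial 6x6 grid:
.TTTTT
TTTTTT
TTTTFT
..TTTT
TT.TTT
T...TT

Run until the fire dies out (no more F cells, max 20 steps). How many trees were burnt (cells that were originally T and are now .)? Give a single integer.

Answer: 25

Derivation:
Step 1: +4 fires, +1 burnt (F count now 4)
Step 2: +7 fires, +4 burnt (F count now 7)
Step 3: +8 fires, +7 burnt (F count now 8)
Step 4: +4 fires, +8 burnt (F count now 4)
Step 5: +2 fires, +4 burnt (F count now 2)
Step 6: +0 fires, +2 burnt (F count now 0)
Fire out after step 6
Initially T: 28, now '.': 33
Total burnt (originally-T cells now '.'): 25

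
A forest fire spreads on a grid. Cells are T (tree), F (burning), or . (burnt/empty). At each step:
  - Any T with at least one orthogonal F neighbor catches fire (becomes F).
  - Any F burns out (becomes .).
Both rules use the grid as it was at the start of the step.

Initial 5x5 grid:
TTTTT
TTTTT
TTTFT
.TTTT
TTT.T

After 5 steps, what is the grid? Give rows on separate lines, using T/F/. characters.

Step 1: 4 trees catch fire, 1 burn out
  TTTTT
  TTTFT
  TTF.F
  .TTFT
  TTT.T
Step 2: 6 trees catch fire, 4 burn out
  TTTFT
  TTF.F
  TF...
  .TF.F
  TTT.T
Step 3: 7 trees catch fire, 6 burn out
  TTF.F
  TF...
  F....
  .F...
  TTF.F
Step 4: 3 trees catch fire, 7 burn out
  TF...
  F....
  .....
  .....
  TF...
Step 5: 2 trees catch fire, 3 burn out
  F....
  .....
  .....
  .....
  F....

F....
.....
.....
.....
F....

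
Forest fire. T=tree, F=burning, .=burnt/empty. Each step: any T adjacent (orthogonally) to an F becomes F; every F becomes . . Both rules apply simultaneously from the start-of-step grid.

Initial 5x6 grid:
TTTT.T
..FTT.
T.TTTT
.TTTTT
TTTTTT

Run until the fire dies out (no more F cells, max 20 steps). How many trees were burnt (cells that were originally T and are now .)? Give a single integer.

Answer: 21

Derivation:
Step 1: +3 fires, +1 burnt (F count now 3)
Step 2: +5 fires, +3 burnt (F count now 5)
Step 3: +5 fires, +5 burnt (F count now 5)
Step 4: +4 fires, +5 burnt (F count now 4)
Step 5: +3 fires, +4 burnt (F count now 3)
Step 6: +1 fires, +3 burnt (F count now 1)
Step 7: +0 fires, +1 burnt (F count now 0)
Fire out after step 7
Initially T: 23, now '.': 28
Total burnt (originally-T cells now '.'): 21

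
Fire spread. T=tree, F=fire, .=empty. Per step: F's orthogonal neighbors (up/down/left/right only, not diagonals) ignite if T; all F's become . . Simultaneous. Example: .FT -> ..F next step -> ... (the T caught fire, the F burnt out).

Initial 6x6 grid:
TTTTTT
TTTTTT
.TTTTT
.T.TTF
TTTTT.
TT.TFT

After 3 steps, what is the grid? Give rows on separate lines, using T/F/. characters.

Step 1: 5 trees catch fire, 2 burn out
  TTTTTT
  TTTTTT
  .TTTTF
  .T.TF.
  TTTTF.
  TT.F.F
Step 2: 4 trees catch fire, 5 burn out
  TTTTTT
  TTTTTF
  .TTTF.
  .T.F..
  TTTF..
  TT....
Step 3: 4 trees catch fire, 4 burn out
  TTTTTF
  TTTTF.
  .TTF..
  .T....
  TTF...
  TT....

TTTTTF
TTTTF.
.TTF..
.T....
TTF...
TT....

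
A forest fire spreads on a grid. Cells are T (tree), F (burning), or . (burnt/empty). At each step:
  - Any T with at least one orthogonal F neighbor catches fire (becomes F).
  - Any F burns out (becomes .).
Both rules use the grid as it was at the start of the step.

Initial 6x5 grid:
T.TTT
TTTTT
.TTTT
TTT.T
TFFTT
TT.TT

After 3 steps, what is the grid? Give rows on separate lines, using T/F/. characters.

Step 1: 5 trees catch fire, 2 burn out
  T.TTT
  TTTTT
  .TTTT
  TFF.T
  F..FT
  TF.TT
Step 2: 6 trees catch fire, 5 burn out
  T.TTT
  TTTTT
  .FFTT
  F...T
  ....F
  F..FT
Step 3: 5 trees catch fire, 6 burn out
  T.TTT
  TFFTT
  ...FT
  ....F
  .....
  ....F

T.TTT
TFFTT
...FT
....F
.....
....F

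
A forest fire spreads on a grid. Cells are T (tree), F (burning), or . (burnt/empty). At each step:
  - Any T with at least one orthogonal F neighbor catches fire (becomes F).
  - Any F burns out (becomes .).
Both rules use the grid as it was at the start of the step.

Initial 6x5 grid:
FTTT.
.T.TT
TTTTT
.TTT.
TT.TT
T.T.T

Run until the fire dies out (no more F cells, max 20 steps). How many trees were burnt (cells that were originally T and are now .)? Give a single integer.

Answer: 20

Derivation:
Step 1: +1 fires, +1 burnt (F count now 1)
Step 2: +2 fires, +1 burnt (F count now 2)
Step 3: +2 fires, +2 burnt (F count now 2)
Step 4: +4 fires, +2 burnt (F count now 4)
Step 5: +4 fires, +4 burnt (F count now 4)
Step 6: +3 fires, +4 burnt (F count now 3)
Step 7: +2 fires, +3 burnt (F count now 2)
Step 8: +1 fires, +2 burnt (F count now 1)
Step 9: +1 fires, +1 burnt (F count now 1)
Step 10: +0 fires, +1 burnt (F count now 0)
Fire out after step 10
Initially T: 21, now '.': 29
Total burnt (originally-T cells now '.'): 20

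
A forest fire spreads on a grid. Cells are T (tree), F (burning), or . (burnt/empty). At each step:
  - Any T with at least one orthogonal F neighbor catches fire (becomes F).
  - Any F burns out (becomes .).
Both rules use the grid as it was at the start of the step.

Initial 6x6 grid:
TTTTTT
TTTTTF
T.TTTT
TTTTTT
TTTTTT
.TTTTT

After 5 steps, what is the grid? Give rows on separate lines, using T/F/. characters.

Step 1: 3 trees catch fire, 1 burn out
  TTTTTF
  TTTTF.
  T.TTTF
  TTTTTT
  TTTTTT
  .TTTTT
Step 2: 4 trees catch fire, 3 burn out
  TTTTF.
  TTTF..
  T.TTF.
  TTTTTF
  TTTTTT
  .TTTTT
Step 3: 5 trees catch fire, 4 burn out
  TTTF..
  TTF...
  T.TF..
  TTTTF.
  TTTTTF
  .TTTTT
Step 4: 6 trees catch fire, 5 burn out
  TTF...
  TF....
  T.F...
  TTTF..
  TTTTF.
  .TTTTF
Step 5: 5 trees catch fire, 6 burn out
  TF....
  F.....
  T.....
  TTF...
  TTTF..
  .TTTF.

TF....
F.....
T.....
TTF...
TTTF..
.TTTF.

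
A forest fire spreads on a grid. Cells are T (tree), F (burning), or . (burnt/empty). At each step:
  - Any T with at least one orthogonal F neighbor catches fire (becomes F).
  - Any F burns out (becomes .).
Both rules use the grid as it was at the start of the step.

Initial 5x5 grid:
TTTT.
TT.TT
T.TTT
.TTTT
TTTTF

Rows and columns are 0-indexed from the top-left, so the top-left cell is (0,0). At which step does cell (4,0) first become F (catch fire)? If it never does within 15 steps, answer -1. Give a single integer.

Step 1: cell (4,0)='T' (+2 fires, +1 burnt)
Step 2: cell (4,0)='T' (+3 fires, +2 burnt)
Step 3: cell (4,0)='T' (+4 fires, +3 burnt)
Step 4: cell (4,0)='F' (+4 fires, +4 burnt)
  -> target ignites at step 4
Step 5: cell (4,0)='.' (+1 fires, +4 burnt)
Step 6: cell (4,0)='.' (+1 fires, +1 burnt)
Step 7: cell (4,0)='.' (+1 fires, +1 burnt)
Step 8: cell (4,0)='.' (+2 fires, +1 burnt)
Step 9: cell (4,0)='.' (+1 fires, +2 burnt)
Step 10: cell (4,0)='.' (+1 fires, +1 burnt)
Step 11: cell (4,0)='.' (+0 fires, +1 burnt)
  fire out at step 11

4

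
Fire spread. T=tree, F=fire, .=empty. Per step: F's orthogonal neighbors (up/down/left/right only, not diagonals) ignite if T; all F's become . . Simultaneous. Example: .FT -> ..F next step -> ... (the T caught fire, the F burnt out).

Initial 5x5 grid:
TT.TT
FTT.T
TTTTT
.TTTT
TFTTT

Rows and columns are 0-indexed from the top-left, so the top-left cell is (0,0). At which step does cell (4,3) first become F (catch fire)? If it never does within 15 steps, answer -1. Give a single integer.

Step 1: cell (4,3)='T' (+6 fires, +2 burnt)
Step 2: cell (4,3)='F' (+5 fires, +6 burnt)
  -> target ignites at step 2
Step 3: cell (4,3)='.' (+3 fires, +5 burnt)
Step 4: cell (4,3)='.' (+2 fires, +3 burnt)
Step 5: cell (4,3)='.' (+1 fires, +2 burnt)
Step 6: cell (4,3)='.' (+1 fires, +1 burnt)
Step 7: cell (4,3)='.' (+1 fires, +1 burnt)
Step 8: cell (4,3)='.' (+1 fires, +1 burnt)
Step 9: cell (4,3)='.' (+0 fires, +1 burnt)
  fire out at step 9

2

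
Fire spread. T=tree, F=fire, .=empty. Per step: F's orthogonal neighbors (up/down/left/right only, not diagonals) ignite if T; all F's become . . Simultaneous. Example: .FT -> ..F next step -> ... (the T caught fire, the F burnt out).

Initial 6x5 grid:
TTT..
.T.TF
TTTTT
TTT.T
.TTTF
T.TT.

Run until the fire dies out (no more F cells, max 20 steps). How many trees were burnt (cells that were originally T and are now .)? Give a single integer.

Step 1: +4 fires, +2 burnt (F count now 4)
Step 2: +3 fires, +4 burnt (F count now 3)
Step 3: +4 fires, +3 burnt (F count now 4)
Step 4: +2 fires, +4 burnt (F count now 2)
Step 5: +3 fires, +2 burnt (F count now 3)
Step 6: +1 fires, +3 burnt (F count now 1)
Step 7: +2 fires, +1 burnt (F count now 2)
Step 8: +0 fires, +2 burnt (F count now 0)
Fire out after step 8
Initially T: 20, now '.': 29
Total burnt (originally-T cells now '.'): 19

Answer: 19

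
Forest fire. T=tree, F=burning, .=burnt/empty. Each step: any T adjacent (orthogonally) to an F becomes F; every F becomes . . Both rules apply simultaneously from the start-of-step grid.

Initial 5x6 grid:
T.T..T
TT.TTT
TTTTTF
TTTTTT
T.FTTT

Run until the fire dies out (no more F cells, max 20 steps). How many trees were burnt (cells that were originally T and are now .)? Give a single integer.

Step 1: +5 fires, +2 burnt (F count now 5)
Step 2: +9 fires, +5 burnt (F count now 9)
Step 3: +3 fires, +9 burnt (F count now 3)
Step 4: +3 fires, +3 burnt (F count now 3)
Step 5: +1 fires, +3 burnt (F count now 1)
Step 6: +1 fires, +1 burnt (F count now 1)
Step 7: +0 fires, +1 burnt (F count now 0)
Fire out after step 7
Initially T: 23, now '.': 29
Total burnt (originally-T cells now '.'): 22

Answer: 22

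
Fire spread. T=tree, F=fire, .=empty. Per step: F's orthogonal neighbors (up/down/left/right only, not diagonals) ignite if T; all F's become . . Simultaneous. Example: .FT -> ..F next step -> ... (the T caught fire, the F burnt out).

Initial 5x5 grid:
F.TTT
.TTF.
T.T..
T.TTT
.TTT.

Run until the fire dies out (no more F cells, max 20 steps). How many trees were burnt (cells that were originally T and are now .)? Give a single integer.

Answer: 12

Derivation:
Step 1: +2 fires, +2 burnt (F count now 2)
Step 2: +4 fires, +2 burnt (F count now 4)
Step 3: +1 fires, +4 burnt (F count now 1)
Step 4: +2 fires, +1 burnt (F count now 2)
Step 5: +3 fires, +2 burnt (F count now 3)
Step 6: +0 fires, +3 burnt (F count now 0)
Fire out after step 6
Initially T: 14, now '.': 23
Total burnt (originally-T cells now '.'): 12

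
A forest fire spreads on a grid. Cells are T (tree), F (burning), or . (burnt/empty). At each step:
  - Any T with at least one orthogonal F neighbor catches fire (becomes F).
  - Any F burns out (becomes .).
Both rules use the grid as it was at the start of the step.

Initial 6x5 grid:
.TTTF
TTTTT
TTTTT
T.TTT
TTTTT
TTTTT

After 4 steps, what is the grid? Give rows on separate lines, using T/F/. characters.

Step 1: 2 trees catch fire, 1 burn out
  .TTF.
  TTTTF
  TTTTT
  T.TTT
  TTTTT
  TTTTT
Step 2: 3 trees catch fire, 2 burn out
  .TF..
  TTTF.
  TTTTF
  T.TTT
  TTTTT
  TTTTT
Step 3: 4 trees catch fire, 3 burn out
  .F...
  TTF..
  TTTF.
  T.TTF
  TTTTT
  TTTTT
Step 4: 4 trees catch fire, 4 burn out
  .....
  TF...
  TTF..
  T.TF.
  TTTTF
  TTTTT

.....
TF...
TTF..
T.TF.
TTTTF
TTTTT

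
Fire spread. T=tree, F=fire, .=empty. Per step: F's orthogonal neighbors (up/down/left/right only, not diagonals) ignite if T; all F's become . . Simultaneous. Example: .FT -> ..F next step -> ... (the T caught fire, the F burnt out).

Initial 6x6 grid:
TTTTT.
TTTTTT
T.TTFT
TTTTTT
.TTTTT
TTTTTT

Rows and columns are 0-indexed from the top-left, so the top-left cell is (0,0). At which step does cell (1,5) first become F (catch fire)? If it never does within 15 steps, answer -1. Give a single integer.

Step 1: cell (1,5)='T' (+4 fires, +1 burnt)
Step 2: cell (1,5)='F' (+7 fires, +4 burnt)
  -> target ignites at step 2
Step 3: cell (1,5)='.' (+6 fires, +7 burnt)
Step 4: cell (1,5)='.' (+6 fires, +6 burnt)
Step 5: cell (1,5)='.' (+5 fires, +6 burnt)
Step 6: cell (1,5)='.' (+3 fires, +5 burnt)
Step 7: cell (1,5)='.' (+1 fires, +3 burnt)
Step 8: cell (1,5)='.' (+0 fires, +1 burnt)
  fire out at step 8

2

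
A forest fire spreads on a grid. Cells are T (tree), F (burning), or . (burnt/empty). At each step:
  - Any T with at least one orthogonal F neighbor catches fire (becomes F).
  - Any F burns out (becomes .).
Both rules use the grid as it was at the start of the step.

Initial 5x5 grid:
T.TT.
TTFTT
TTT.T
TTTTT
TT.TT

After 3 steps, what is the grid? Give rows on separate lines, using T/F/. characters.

Step 1: 4 trees catch fire, 1 burn out
  T.FT.
  TF.FT
  TTF.T
  TTTTT
  TT.TT
Step 2: 5 trees catch fire, 4 burn out
  T..F.
  F...F
  TF..T
  TTFTT
  TT.TT
Step 3: 5 trees catch fire, 5 burn out
  F....
  .....
  F...F
  TF.FT
  TT.TT

F....
.....
F...F
TF.FT
TT.TT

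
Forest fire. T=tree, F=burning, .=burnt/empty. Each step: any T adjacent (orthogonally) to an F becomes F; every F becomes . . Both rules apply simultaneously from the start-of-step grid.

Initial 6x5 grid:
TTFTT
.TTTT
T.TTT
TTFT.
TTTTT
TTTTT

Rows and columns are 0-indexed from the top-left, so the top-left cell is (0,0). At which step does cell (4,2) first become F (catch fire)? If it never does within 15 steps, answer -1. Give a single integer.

Step 1: cell (4,2)='F' (+7 fires, +2 burnt)
  -> target ignites at step 1
Step 2: cell (4,2)='.' (+9 fires, +7 burnt)
Step 3: cell (4,2)='.' (+7 fires, +9 burnt)
Step 4: cell (4,2)='.' (+2 fires, +7 burnt)
Step 5: cell (4,2)='.' (+0 fires, +2 burnt)
  fire out at step 5

1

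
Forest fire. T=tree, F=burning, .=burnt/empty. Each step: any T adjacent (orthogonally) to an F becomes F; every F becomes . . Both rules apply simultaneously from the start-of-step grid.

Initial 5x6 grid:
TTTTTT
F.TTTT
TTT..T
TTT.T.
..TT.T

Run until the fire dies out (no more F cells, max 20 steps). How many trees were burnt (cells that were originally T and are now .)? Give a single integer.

Step 1: +2 fires, +1 burnt (F count now 2)
Step 2: +3 fires, +2 burnt (F count now 3)
Step 3: +3 fires, +3 burnt (F count now 3)
Step 4: +3 fires, +3 burnt (F count now 3)
Step 5: +3 fires, +3 burnt (F count now 3)
Step 6: +3 fires, +3 burnt (F count now 3)
Step 7: +1 fires, +3 burnt (F count now 1)
Step 8: +1 fires, +1 burnt (F count now 1)
Step 9: +0 fires, +1 burnt (F count now 0)
Fire out after step 9
Initially T: 21, now '.': 28
Total burnt (originally-T cells now '.'): 19

Answer: 19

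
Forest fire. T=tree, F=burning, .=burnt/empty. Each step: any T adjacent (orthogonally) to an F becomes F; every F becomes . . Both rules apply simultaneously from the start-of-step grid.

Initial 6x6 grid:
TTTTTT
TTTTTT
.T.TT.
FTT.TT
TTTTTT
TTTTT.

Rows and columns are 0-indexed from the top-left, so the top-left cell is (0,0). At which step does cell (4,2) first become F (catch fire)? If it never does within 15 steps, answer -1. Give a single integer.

Step 1: cell (4,2)='T' (+2 fires, +1 burnt)
Step 2: cell (4,2)='T' (+4 fires, +2 burnt)
Step 3: cell (4,2)='F' (+3 fires, +4 burnt)
  -> target ignites at step 3
Step 4: cell (4,2)='.' (+5 fires, +3 burnt)
Step 5: cell (4,2)='.' (+5 fires, +5 burnt)
Step 6: cell (4,2)='.' (+6 fires, +5 burnt)
Step 7: cell (4,2)='.' (+4 fires, +6 burnt)
Step 8: cell (4,2)='.' (+1 fires, +4 burnt)
Step 9: cell (4,2)='.' (+0 fires, +1 burnt)
  fire out at step 9

3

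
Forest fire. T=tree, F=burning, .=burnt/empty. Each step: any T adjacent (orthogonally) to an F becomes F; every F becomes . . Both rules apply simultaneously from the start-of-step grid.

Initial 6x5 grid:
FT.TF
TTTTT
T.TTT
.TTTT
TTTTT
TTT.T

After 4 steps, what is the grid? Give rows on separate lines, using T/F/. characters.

Step 1: 4 trees catch fire, 2 burn out
  .F.F.
  FTTTF
  T.TTT
  .TTTT
  TTTTT
  TTT.T
Step 2: 4 trees catch fire, 4 burn out
  .....
  .FTF.
  F.TTF
  .TTTT
  TTTTT
  TTT.T
Step 3: 3 trees catch fire, 4 burn out
  .....
  ..F..
  ..TF.
  .TTTF
  TTTTT
  TTT.T
Step 4: 3 trees catch fire, 3 burn out
  .....
  .....
  ..F..
  .TTF.
  TTTTF
  TTT.T

.....
.....
..F..
.TTF.
TTTTF
TTT.T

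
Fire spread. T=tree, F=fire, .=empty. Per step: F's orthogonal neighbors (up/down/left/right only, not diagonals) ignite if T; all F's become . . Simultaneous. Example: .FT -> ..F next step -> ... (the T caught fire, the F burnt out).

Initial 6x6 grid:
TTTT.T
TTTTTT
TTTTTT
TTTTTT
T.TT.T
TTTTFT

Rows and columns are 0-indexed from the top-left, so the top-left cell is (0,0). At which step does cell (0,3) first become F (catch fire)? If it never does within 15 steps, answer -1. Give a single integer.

Step 1: cell (0,3)='T' (+2 fires, +1 burnt)
Step 2: cell (0,3)='T' (+3 fires, +2 burnt)
Step 3: cell (0,3)='T' (+4 fires, +3 burnt)
Step 4: cell (0,3)='T' (+5 fires, +4 burnt)
Step 5: cell (0,3)='T' (+6 fires, +5 burnt)
Step 6: cell (0,3)='F' (+6 fires, +6 burnt)
  -> target ignites at step 6
Step 7: cell (0,3)='.' (+3 fires, +6 burnt)
Step 8: cell (0,3)='.' (+2 fires, +3 burnt)
Step 9: cell (0,3)='.' (+1 fires, +2 burnt)
Step 10: cell (0,3)='.' (+0 fires, +1 burnt)
  fire out at step 10

6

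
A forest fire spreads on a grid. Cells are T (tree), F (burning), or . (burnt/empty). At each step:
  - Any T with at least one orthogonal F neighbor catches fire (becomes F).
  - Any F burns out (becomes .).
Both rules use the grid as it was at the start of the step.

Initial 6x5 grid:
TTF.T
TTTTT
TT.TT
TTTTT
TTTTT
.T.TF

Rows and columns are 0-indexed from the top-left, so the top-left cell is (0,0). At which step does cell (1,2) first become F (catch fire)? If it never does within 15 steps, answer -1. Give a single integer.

Step 1: cell (1,2)='F' (+4 fires, +2 burnt)
  -> target ignites at step 1
Step 2: cell (1,2)='.' (+5 fires, +4 burnt)
Step 3: cell (1,2)='.' (+7 fires, +5 burnt)
Step 4: cell (1,2)='.' (+5 fires, +7 burnt)
Step 5: cell (1,2)='.' (+3 fires, +5 burnt)
Step 6: cell (1,2)='.' (+0 fires, +3 burnt)
  fire out at step 6

1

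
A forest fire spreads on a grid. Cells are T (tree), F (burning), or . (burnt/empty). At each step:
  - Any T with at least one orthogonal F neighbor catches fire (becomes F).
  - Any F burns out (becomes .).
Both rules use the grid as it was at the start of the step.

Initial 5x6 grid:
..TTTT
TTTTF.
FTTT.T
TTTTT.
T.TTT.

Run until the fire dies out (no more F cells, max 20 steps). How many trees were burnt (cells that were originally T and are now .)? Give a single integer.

Answer: 20

Derivation:
Step 1: +5 fires, +2 burnt (F count now 5)
Step 2: +8 fires, +5 burnt (F count now 8)
Step 3: +3 fires, +8 burnt (F count now 3)
Step 4: +3 fires, +3 burnt (F count now 3)
Step 5: +1 fires, +3 burnt (F count now 1)
Step 6: +0 fires, +1 burnt (F count now 0)
Fire out after step 6
Initially T: 21, now '.': 29
Total burnt (originally-T cells now '.'): 20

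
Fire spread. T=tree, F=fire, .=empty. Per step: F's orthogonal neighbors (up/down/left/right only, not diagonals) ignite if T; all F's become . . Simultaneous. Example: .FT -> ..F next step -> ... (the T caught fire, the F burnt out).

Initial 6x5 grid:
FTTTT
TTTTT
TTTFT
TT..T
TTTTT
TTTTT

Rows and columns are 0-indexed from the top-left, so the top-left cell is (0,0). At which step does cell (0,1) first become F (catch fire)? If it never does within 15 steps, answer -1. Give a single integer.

Step 1: cell (0,1)='F' (+5 fires, +2 burnt)
  -> target ignites at step 1
Step 2: cell (0,1)='.' (+8 fires, +5 burnt)
Step 3: cell (0,1)='.' (+4 fires, +8 burnt)
Step 4: cell (0,1)='.' (+4 fires, +4 burnt)
Step 5: cell (0,1)='.' (+4 fires, +4 burnt)
Step 6: cell (0,1)='.' (+1 fires, +4 burnt)
Step 7: cell (0,1)='.' (+0 fires, +1 burnt)
  fire out at step 7

1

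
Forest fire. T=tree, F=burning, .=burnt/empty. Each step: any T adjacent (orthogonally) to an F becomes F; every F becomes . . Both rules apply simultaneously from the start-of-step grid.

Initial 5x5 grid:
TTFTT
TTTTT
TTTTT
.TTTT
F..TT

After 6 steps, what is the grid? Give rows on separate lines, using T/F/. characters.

Step 1: 3 trees catch fire, 2 burn out
  TF.FT
  TTFTT
  TTTTT
  .TTTT
  ...TT
Step 2: 5 trees catch fire, 3 burn out
  F...F
  TF.FT
  TTFTT
  .TTTT
  ...TT
Step 3: 5 trees catch fire, 5 burn out
  .....
  F...F
  TF.FT
  .TFTT
  ...TT
Step 4: 4 trees catch fire, 5 burn out
  .....
  .....
  F...F
  .F.FT
  ...TT
Step 5: 2 trees catch fire, 4 burn out
  .....
  .....
  .....
  ....F
  ...FT
Step 6: 1 trees catch fire, 2 burn out
  .....
  .....
  .....
  .....
  ....F

.....
.....
.....
.....
....F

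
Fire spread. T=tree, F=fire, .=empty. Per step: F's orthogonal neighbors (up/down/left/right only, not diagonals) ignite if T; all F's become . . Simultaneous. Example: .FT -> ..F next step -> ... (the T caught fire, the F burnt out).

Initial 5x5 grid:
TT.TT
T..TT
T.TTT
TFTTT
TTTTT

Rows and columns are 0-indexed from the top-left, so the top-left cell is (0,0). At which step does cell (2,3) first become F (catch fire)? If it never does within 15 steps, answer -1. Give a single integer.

Step 1: cell (2,3)='T' (+3 fires, +1 burnt)
Step 2: cell (2,3)='T' (+5 fires, +3 burnt)
Step 3: cell (2,3)='F' (+4 fires, +5 burnt)
  -> target ignites at step 3
Step 4: cell (2,3)='.' (+4 fires, +4 burnt)
Step 5: cell (2,3)='.' (+3 fires, +4 burnt)
Step 6: cell (2,3)='.' (+1 fires, +3 burnt)
Step 7: cell (2,3)='.' (+0 fires, +1 burnt)
  fire out at step 7

3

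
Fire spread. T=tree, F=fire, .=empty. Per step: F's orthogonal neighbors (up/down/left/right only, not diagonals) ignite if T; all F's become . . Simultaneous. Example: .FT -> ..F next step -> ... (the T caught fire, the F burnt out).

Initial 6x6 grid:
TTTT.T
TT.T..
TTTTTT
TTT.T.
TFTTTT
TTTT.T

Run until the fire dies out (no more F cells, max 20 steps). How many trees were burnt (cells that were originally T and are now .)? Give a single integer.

Step 1: +4 fires, +1 burnt (F count now 4)
Step 2: +6 fires, +4 burnt (F count now 6)
Step 3: +5 fires, +6 burnt (F count now 5)
Step 4: +5 fires, +5 burnt (F count now 5)
Step 5: +5 fires, +5 burnt (F count now 5)
Step 6: +2 fires, +5 burnt (F count now 2)
Step 7: +0 fires, +2 burnt (F count now 0)
Fire out after step 7
Initially T: 28, now '.': 35
Total burnt (originally-T cells now '.'): 27

Answer: 27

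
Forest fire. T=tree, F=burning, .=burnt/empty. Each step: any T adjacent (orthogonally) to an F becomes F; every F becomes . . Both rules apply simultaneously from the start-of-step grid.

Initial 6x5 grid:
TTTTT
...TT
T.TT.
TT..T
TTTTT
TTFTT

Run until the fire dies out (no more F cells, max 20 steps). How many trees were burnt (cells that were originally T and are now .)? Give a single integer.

Answer: 13

Derivation:
Step 1: +3 fires, +1 burnt (F count now 3)
Step 2: +4 fires, +3 burnt (F count now 4)
Step 3: +3 fires, +4 burnt (F count now 3)
Step 4: +2 fires, +3 burnt (F count now 2)
Step 5: +1 fires, +2 burnt (F count now 1)
Step 6: +0 fires, +1 burnt (F count now 0)
Fire out after step 6
Initially T: 22, now '.': 21
Total burnt (originally-T cells now '.'): 13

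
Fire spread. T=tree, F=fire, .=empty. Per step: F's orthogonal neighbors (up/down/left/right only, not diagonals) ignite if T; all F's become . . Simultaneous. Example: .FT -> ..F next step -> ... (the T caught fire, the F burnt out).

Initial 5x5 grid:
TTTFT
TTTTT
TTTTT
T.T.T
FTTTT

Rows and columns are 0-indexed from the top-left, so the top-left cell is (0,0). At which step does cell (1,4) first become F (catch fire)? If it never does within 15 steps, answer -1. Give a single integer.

Step 1: cell (1,4)='T' (+5 fires, +2 burnt)
Step 2: cell (1,4)='F' (+6 fires, +5 burnt)
  -> target ignites at step 2
Step 3: cell (1,4)='.' (+8 fires, +6 burnt)
Step 4: cell (1,4)='.' (+2 fires, +8 burnt)
Step 5: cell (1,4)='.' (+0 fires, +2 burnt)
  fire out at step 5

2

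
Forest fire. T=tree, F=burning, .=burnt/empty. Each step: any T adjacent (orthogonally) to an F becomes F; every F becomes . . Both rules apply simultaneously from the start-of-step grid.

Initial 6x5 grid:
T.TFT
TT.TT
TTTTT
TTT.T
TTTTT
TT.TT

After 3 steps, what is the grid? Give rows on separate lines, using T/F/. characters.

Step 1: 3 trees catch fire, 1 burn out
  T.F.F
  TT.FT
  TTTTT
  TTT.T
  TTTTT
  TT.TT
Step 2: 2 trees catch fire, 3 burn out
  T....
  TT..F
  TTTFT
  TTT.T
  TTTTT
  TT.TT
Step 3: 2 trees catch fire, 2 burn out
  T....
  TT...
  TTF.F
  TTT.T
  TTTTT
  TT.TT

T....
TT...
TTF.F
TTT.T
TTTTT
TT.TT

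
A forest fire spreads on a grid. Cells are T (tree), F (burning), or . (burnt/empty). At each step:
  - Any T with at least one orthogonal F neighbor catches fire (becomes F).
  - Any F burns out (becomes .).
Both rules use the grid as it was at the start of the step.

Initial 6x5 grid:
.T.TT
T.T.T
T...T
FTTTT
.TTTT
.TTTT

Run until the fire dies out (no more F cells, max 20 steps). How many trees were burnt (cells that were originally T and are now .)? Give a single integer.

Step 1: +2 fires, +1 burnt (F count now 2)
Step 2: +3 fires, +2 burnt (F count now 3)
Step 3: +3 fires, +3 burnt (F count now 3)
Step 4: +3 fires, +3 burnt (F count now 3)
Step 5: +3 fires, +3 burnt (F count now 3)
Step 6: +2 fires, +3 burnt (F count now 2)
Step 7: +1 fires, +2 burnt (F count now 1)
Step 8: +1 fires, +1 burnt (F count now 1)
Step 9: +0 fires, +1 burnt (F count now 0)
Fire out after step 9
Initially T: 20, now '.': 28
Total burnt (originally-T cells now '.'): 18

Answer: 18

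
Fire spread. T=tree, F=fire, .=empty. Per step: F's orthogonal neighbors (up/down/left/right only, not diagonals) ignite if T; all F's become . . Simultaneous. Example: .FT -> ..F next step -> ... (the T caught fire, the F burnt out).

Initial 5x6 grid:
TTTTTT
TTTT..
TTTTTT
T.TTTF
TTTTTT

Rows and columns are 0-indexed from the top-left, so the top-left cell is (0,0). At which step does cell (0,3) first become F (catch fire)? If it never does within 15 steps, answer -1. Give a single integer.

Step 1: cell (0,3)='T' (+3 fires, +1 burnt)
Step 2: cell (0,3)='T' (+3 fires, +3 burnt)
Step 3: cell (0,3)='T' (+3 fires, +3 burnt)
Step 4: cell (0,3)='T' (+3 fires, +3 burnt)
Step 5: cell (0,3)='F' (+4 fires, +3 burnt)
  -> target ignites at step 5
Step 6: cell (0,3)='.' (+5 fires, +4 burnt)
Step 7: cell (0,3)='.' (+4 fires, +5 burnt)
Step 8: cell (0,3)='.' (+1 fires, +4 burnt)
Step 9: cell (0,3)='.' (+0 fires, +1 burnt)
  fire out at step 9

5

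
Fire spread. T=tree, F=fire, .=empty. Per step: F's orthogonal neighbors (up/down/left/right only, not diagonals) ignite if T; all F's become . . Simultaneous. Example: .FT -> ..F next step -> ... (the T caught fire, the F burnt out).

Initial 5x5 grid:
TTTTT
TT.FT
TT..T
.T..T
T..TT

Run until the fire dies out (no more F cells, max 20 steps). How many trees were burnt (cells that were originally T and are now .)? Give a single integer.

Answer: 15

Derivation:
Step 1: +2 fires, +1 burnt (F count now 2)
Step 2: +3 fires, +2 burnt (F count now 3)
Step 3: +2 fires, +3 burnt (F count now 2)
Step 4: +3 fires, +2 burnt (F count now 3)
Step 5: +3 fires, +3 burnt (F count now 3)
Step 6: +2 fires, +3 burnt (F count now 2)
Step 7: +0 fires, +2 burnt (F count now 0)
Fire out after step 7
Initially T: 16, now '.': 24
Total burnt (originally-T cells now '.'): 15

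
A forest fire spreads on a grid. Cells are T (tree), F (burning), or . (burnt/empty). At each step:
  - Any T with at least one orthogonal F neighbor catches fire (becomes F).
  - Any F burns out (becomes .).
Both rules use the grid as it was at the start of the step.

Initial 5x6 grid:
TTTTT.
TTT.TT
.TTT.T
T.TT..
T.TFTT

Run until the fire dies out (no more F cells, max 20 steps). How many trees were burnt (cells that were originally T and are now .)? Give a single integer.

Answer: 19

Derivation:
Step 1: +3 fires, +1 burnt (F count now 3)
Step 2: +3 fires, +3 burnt (F count now 3)
Step 3: +1 fires, +3 burnt (F count now 1)
Step 4: +2 fires, +1 burnt (F count now 2)
Step 5: +2 fires, +2 burnt (F count now 2)
Step 6: +3 fires, +2 burnt (F count now 3)
Step 7: +2 fires, +3 burnt (F count now 2)
Step 8: +1 fires, +2 burnt (F count now 1)
Step 9: +1 fires, +1 burnt (F count now 1)
Step 10: +1 fires, +1 burnt (F count now 1)
Step 11: +0 fires, +1 burnt (F count now 0)
Fire out after step 11
Initially T: 21, now '.': 28
Total burnt (originally-T cells now '.'): 19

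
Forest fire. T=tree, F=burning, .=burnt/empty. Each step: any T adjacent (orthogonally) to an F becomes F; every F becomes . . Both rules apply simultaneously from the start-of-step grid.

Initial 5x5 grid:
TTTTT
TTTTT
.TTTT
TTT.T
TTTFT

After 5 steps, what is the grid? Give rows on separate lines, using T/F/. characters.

Step 1: 2 trees catch fire, 1 burn out
  TTTTT
  TTTTT
  .TTTT
  TTT.T
  TTF.F
Step 2: 3 trees catch fire, 2 burn out
  TTTTT
  TTTTT
  .TTTT
  TTF.F
  TF...
Step 3: 4 trees catch fire, 3 burn out
  TTTTT
  TTTTT
  .TFTF
  TF...
  F....
Step 4: 5 trees catch fire, 4 burn out
  TTTTT
  TTFTF
  .F.F.
  F....
  .....
Step 5: 4 trees catch fire, 5 burn out
  TTFTF
  TF.F.
  .....
  .....
  .....

TTFTF
TF.F.
.....
.....
.....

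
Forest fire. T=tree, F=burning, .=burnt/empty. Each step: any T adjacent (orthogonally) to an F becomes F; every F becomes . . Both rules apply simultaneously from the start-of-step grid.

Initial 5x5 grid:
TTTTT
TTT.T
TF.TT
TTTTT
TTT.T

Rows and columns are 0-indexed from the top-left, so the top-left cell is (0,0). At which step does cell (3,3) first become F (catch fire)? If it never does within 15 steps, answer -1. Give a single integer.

Step 1: cell (3,3)='T' (+3 fires, +1 burnt)
Step 2: cell (3,3)='T' (+6 fires, +3 burnt)
Step 3: cell (3,3)='F' (+5 fires, +6 burnt)
  -> target ignites at step 3
Step 4: cell (3,3)='.' (+3 fires, +5 burnt)
Step 5: cell (3,3)='.' (+3 fires, +3 burnt)
Step 6: cell (3,3)='.' (+1 fires, +3 burnt)
Step 7: cell (3,3)='.' (+0 fires, +1 burnt)
  fire out at step 7

3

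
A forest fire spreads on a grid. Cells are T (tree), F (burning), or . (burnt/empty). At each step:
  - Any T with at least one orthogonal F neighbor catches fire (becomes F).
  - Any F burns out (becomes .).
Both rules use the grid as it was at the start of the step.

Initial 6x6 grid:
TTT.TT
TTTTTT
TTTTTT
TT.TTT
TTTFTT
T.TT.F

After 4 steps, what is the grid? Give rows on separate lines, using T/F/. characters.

Step 1: 5 trees catch fire, 2 burn out
  TTT.TT
  TTTTTT
  TTTTTT
  TT.FTT
  TTF.FF
  T.TF..
Step 2: 5 trees catch fire, 5 burn out
  TTT.TT
  TTTTTT
  TTTFTT
  TT..FF
  TF....
  T.F...
Step 3: 6 trees catch fire, 5 burn out
  TTT.TT
  TTTFTT
  TTF.FF
  TF....
  F.....
  T.....
Step 4: 6 trees catch fire, 6 burn out
  TTT.TT
  TTF.FF
  TF....
  F.....
  ......
  F.....

TTT.TT
TTF.FF
TF....
F.....
......
F.....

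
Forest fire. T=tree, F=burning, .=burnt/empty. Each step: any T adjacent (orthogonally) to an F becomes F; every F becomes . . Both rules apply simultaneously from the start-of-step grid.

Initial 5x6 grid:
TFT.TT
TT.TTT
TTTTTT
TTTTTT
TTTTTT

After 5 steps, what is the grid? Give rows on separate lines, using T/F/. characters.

Step 1: 3 trees catch fire, 1 burn out
  F.F.TT
  TF.TTT
  TTTTTT
  TTTTTT
  TTTTTT
Step 2: 2 trees catch fire, 3 burn out
  ....TT
  F..TTT
  TFTTTT
  TTTTTT
  TTTTTT
Step 3: 3 trees catch fire, 2 burn out
  ....TT
  ...TTT
  F.FTTT
  TFTTTT
  TTTTTT
Step 4: 4 trees catch fire, 3 burn out
  ....TT
  ...TTT
  ...FTT
  F.FTTT
  TFTTTT
Step 5: 5 trees catch fire, 4 burn out
  ....TT
  ...FTT
  ....FT
  ...FTT
  F.FTTT

....TT
...FTT
....FT
...FTT
F.FTTT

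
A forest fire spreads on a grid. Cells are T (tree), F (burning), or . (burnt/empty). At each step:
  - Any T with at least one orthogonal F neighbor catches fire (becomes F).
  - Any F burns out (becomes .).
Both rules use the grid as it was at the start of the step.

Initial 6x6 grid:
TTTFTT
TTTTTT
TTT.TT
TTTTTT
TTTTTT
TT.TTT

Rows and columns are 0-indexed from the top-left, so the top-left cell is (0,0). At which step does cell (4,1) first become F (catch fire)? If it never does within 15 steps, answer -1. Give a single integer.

Step 1: cell (4,1)='T' (+3 fires, +1 burnt)
Step 2: cell (4,1)='T' (+4 fires, +3 burnt)
Step 3: cell (4,1)='T' (+5 fires, +4 burnt)
Step 4: cell (4,1)='T' (+5 fires, +5 burnt)
Step 5: cell (4,1)='T' (+6 fires, +5 burnt)
Step 6: cell (4,1)='F' (+5 fires, +6 burnt)
  -> target ignites at step 6
Step 7: cell (4,1)='.' (+4 fires, +5 burnt)
Step 8: cell (4,1)='.' (+1 fires, +4 burnt)
Step 9: cell (4,1)='.' (+0 fires, +1 burnt)
  fire out at step 9

6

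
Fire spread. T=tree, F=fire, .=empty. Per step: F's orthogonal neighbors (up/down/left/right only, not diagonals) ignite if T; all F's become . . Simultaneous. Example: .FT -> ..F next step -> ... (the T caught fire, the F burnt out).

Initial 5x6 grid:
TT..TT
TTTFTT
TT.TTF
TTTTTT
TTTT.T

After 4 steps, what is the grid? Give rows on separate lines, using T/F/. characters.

Step 1: 6 trees catch fire, 2 burn out
  TT..TT
  TTF.FF
  TT.FF.
  TTTTTF
  TTTT.T
Step 2: 6 trees catch fire, 6 burn out
  TT..FF
  TF....
  TT....
  TTTFF.
  TTTT.F
Step 3: 5 trees catch fire, 6 burn out
  TF....
  F.....
  TF....
  TTF...
  TTTF..
Step 4: 4 trees catch fire, 5 burn out
  F.....
  ......
  F.....
  TF....
  TTF...

F.....
......
F.....
TF....
TTF...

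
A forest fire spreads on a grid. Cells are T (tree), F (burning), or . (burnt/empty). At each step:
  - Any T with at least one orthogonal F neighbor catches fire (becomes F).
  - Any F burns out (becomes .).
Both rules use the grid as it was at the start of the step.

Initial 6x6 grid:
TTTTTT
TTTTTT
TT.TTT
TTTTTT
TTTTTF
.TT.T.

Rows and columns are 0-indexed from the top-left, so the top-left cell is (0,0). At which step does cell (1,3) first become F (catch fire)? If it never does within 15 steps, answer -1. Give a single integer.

Step 1: cell (1,3)='T' (+2 fires, +1 burnt)
Step 2: cell (1,3)='T' (+4 fires, +2 burnt)
Step 3: cell (1,3)='T' (+4 fires, +4 burnt)
Step 4: cell (1,3)='T' (+6 fires, +4 burnt)
Step 5: cell (1,3)='F' (+5 fires, +6 burnt)
  -> target ignites at step 5
Step 6: cell (1,3)='.' (+4 fires, +5 burnt)
Step 7: cell (1,3)='.' (+3 fires, +4 burnt)
Step 8: cell (1,3)='.' (+2 fires, +3 burnt)
Step 9: cell (1,3)='.' (+1 fires, +2 burnt)
Step 10: cell (1,3)='.' (+0 fires, +1 burnt)
  fire out at step 10

5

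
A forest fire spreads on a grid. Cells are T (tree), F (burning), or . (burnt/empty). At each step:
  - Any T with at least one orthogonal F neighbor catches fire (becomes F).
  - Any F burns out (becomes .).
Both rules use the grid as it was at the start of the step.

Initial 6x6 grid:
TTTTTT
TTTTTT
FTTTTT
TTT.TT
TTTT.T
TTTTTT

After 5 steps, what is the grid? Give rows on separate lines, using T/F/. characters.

Step 1: 3 trees catch fire, 1 burn out
  TTTTTT
  FTTTTT
  .FTTTT
  FTT.TT
  TTTT.T
  TTTTTT
Step 2: 5 trees catch fire, 3 burn out
  FTTTTT
  .FTTTT
  ..FTTT
  .FT.TT
  FTTT.T
  TTTTTT
Step 3: 6 trees catch fire, 5 burn out
  .FTTTT
  ..FTTT
  ...FTT
  ..F.TT
  .FTT.T
  FTTTTT
Step 4: 5 trees catch fire, 6 burn out
  ..FTTT
  ...FTT
  ....FT
  ....TT
  ..FT.T
  .FTTTT
Step 5: 6 trees catch fire, 5 burn out
  ...FTT
  ....FT
  .....F
  ....FT
  ...F.T
  ..FTTT

...FTT
....FT
.....F
....FT
...F.T
..FTTT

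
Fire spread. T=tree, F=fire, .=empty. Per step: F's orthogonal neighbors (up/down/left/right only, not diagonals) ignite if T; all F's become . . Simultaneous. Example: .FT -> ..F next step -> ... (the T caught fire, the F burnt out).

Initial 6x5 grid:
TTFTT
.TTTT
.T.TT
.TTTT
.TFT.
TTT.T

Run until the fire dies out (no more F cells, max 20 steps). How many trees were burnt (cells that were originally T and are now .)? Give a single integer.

Step 1: +7 fires, +2 burnt (F count now 7)
Step 2: +7 fires, +7 burnt (F count now 7)
Step 3: +5 fires, +7 burnt (F count now 5)
Step 4: +1 fires, +5 burnt (F count now 1)
Step 5: +0 fires, +1 burnt (F count now 0)
Fire out after step 5
Initially T: 21, now '.': 29
Total burnt (originally-T cells now '.'): 20

Answer: 20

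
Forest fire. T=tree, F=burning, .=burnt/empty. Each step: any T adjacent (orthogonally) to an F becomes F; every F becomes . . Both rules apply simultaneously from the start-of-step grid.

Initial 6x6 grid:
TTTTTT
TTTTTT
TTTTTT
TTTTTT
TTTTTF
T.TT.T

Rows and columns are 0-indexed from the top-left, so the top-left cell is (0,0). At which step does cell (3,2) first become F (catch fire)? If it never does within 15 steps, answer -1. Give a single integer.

Step 1: cell (3,2)='T' (+3 fires, +1 burnt)
Step 2: cell (3,2)='T' (+3 fires, +3 burnt)
Step 3: cell (3,2)='T' (+5 fires, +3 burnt)
Step 4: cell (3,2)='F' (+6 fires, +5 burnt)
  -> target ignites at step 4
Step 5: cell (3,2)='.' (+5 fires, +6 burnt)
Step 6: cell (3,2)='.' (+5 fires, +5 burnt)
Step 7: cell (3,2)='.' (+3 fires, +5 burnt)
Step 8: cell (3,2)='.' (+2 fires, +3 burnt)
Step 9: cell (3,2)='.' (+1 fires, +2 burnt)
Step 10: cell (3,2)='.' (+0 fires, +1 burnt)
  fire out at step 10

4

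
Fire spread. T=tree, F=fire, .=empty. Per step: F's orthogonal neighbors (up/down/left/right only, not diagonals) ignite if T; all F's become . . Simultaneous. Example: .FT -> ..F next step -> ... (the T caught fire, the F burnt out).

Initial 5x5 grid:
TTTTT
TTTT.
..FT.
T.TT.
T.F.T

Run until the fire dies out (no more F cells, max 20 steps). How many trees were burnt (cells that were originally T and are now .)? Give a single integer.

Step 1: +3 fires, +2 burnt (F count now 3)
Step 2: +4 fires, +3 burnt (F count now 4)
Step 3: +3 fires, +4 burnt (F count now 3)
Step 4: +2 fires, +3 burnt (F count now 2)
Step 5: +0 fires, +2 burnt (F count now 0)
Fire out after step 5
Initially T: 15, now '.': 22
Total burnt (originally-T cells now '.'): 12

Answer: 12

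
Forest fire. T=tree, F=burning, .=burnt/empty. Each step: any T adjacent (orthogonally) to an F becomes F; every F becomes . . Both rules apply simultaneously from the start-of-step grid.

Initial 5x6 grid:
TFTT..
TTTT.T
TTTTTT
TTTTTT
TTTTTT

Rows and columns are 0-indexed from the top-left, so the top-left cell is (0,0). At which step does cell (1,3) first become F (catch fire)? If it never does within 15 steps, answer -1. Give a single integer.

Step 1: cell (1,3)='T' (+3 fires, +1 burnt)
Step 2: cell (1,3)='T' (+4 fires, +3 burnt)
Step 3: cell (1,3)='F' (+4 fires, +4 burnt)
  -> target ignites at step 3
Step 4: cell (1,3)='.' (+4 fires, +4 burnt)
Step 5: cell (1,3)='.' (+4 fires, +4 burnt)
Step 6: cell (1,3)='.' (+3 fires, +4 burnt)
Step 7: cell (1,3)='.' (+3 fires, +3 burnt)
Step 8: cell (1,3)='.' (+1 fires, +3 burnt)
Step 9: cell (1,3)='.' (+0 fires, +1 burnt)
  fire out at step 9

3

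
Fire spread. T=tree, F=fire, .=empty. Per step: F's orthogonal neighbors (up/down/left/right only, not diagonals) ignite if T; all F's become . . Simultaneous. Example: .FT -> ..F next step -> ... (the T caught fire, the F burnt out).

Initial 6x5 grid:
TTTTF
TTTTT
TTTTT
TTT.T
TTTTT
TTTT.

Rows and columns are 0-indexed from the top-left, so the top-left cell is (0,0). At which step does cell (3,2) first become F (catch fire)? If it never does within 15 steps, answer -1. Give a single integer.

Step 1: cell (3,2)='T' (+2 fires, +1 burnt)
Step 2: cell (3,2)='T' (+3 fires, +2 burnt)
Step 3: cell (3,2)='T' (+4 fires, +3 burnt)
Step 4: cell (3,2)='T' (+4 fires, +4 burnt)
Step 5: cell (3,2)='F' (+4 fires, +4 burnt)
  -> target ignites at step 5
Step 6: cell (3,2)='.' (+4 fires, +4 burnt)
Step 7: cell (3,2)='.' (+3 fires, +4 burnt)
Step 8: cell (3,2)='.' (+2 fires, +3 burnt)
Step 9: cell (3,2)='.' (+1 fires, +2 burnt)
Step 10: cell (3,2)='.' (+0 fires, +1 burnt)
  fire out at step 10

5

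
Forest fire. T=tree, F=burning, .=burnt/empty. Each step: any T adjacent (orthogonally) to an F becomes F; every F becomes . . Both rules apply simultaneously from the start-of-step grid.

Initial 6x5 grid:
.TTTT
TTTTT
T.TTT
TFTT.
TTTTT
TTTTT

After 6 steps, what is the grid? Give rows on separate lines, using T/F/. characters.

Step 1: 3 trees catch fire, 1 burn out
  .TTTT
  TTTTT
  T.TTT
  F.FT.
  TFTTT
  TTTTT
Step 2: 6 trees catch fire, 3 burn out
  .TTTT
  TTTTT
  F.FTT
  ...F.
  F.FTT
  TFTTT
Step 3: 6 trees catch fire, 6 burn out
  .TTTT
  FTFTT
  ...FT
  .....
  ...FT
  F.FTT
Step 4: 6 trees catch fire, 6 burn out
  .TFTT
  .F.FT
  ....F
  .....
  ....F
  ...FT
Step 5: 4 trees catch fire, 6 burn out
  .F.FT
  ....F
  .....
  .....
  .....
  ....F
Step 6: 1 trees catch fire, 4 burn out
  ....F
  .....
  .....
  .....
  .....
  .....

....F
.....
.....
.....
.....
.....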